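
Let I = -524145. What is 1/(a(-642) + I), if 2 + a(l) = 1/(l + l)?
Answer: -1284/673004749 ≈ -1.9079e-6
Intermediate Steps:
a(l) = -2 + 1/(2*l) (a(l) = -2 + 1/(l + l) = -2 + 1/(2*l))
1/(a(-642) + I) = 1/((-2 + (1/2)/(-642)) - 524145) = 1/((-2 + (1/2)*(-1/642)) - 524145) = 1/((-2 - 1/1284) - 524145) = 1/(-2569/1284 - 524145) = 1/(-673004749/1284) = -1284/673004749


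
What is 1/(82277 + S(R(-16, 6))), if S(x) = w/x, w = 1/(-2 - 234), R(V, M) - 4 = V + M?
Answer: 1416/116504233 ≈ 1.2154e-5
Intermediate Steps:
R(V, M) = 4 + M + V (R(V, M) = 4 + (V + M) = 4 + (M + V) = 4 + M + V)
w = -1/236 (w = 1/(-236) = -1/236 ≈ -0.0042373)
S(x) = -1/(236*x)
1/(82277 + S(R(-16, 6))) = 1/(82277 - 1/(236*(4 + 6 - 16))) = 1/(82277 - 1/236/(-6)) = 1/(82277 - 1/236*(-⅙)) = 1/(82277 + 1/1416) = 1/(116504233/1416) = 1416/116504233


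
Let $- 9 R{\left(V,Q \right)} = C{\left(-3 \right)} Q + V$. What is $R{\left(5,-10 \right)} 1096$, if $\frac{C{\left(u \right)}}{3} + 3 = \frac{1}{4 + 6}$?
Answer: $- \frac{100832}{9} \approx -11204.0$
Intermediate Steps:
$C{\left(u \right)} = - \frac{87}{10}$ ($C{\left(u \right)} = -9 + \frac{3}{4 + 6} = -9 + \frac{3}{10} = - \frac{87}{10}$)
$R{\left(V,Q \right)} = - \frac{V}{9} + \frac{29 Q}{30}$ ($R{\left(V,Q \right)} = - \frac{- \frac{87 Q}{10} + V}{9} = - \frac{V - \frac{87 Q}{10}}{9} = - \frac{V}{9} + \frac{29 Q}{30}$)
$R{\left(5,-10 \right)} 1096 = \left(\left(- \frac{1}{9}\right) 5 + \frac{29}{30} \left(-10\right)\right) 1096 = \left(- \frac{5}{9} - \frac{29}{3}\right) 1096 = \left(- \frac{92}{9}\right) 1096 = - \frac{100832}{9}$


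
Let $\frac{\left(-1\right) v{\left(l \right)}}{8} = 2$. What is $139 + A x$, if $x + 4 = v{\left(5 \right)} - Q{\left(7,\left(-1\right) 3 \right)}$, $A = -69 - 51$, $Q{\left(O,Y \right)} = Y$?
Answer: $2179$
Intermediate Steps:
$v{\left(l \right)} = -16$ ($v{\left(l \right)} = \left(-8\right) 2 = -16$)
$A = -120$
$x = -17$ ($x = -4 - \left(16 - 3\right) = -4 - 13 = -17$)
$139 + A x = 139 - -2040 = 139 + 2040 = 2179$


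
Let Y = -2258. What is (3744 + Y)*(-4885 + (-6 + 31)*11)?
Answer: -6850460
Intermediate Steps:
(3744 + Y)*(-4885 + (-6 + 31)*11) = (3744 - 2258)*(-4885 + (-6 + 31)*11) = 1486*(-4885 + 25*11) = 1486*(-4885 + 275) = 1486*(-4610) = -6850460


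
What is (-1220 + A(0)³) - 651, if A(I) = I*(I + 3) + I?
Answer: -1871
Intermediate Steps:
A(I) = I + I*(3 + I) (A(I) = I*(3 + I) + I = I + I*(3 + I))
(-1220 + A(0)³) - 651 = (-1220 + (0*(4 + 0))³) - 651 = (-1220 + (0*4)³) - 651 = (-1220 + 0³) - 651 = (-1220 + 0) - 651 = -1220 - 651 = -1871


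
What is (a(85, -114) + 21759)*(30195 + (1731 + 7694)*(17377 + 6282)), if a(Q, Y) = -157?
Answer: 4817597464540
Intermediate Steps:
(a(85, -114) + 21759)*(30195 + (1731 + 7694)*(17377 + 6282)) = (-157 + 21759)*(30195 + (1731 + 7694)*(17377 + 6282)) = 21602*(30195 + 9425*23659) = 21602*(30195 + 222986075) = 21602*223016270 = 4817597464540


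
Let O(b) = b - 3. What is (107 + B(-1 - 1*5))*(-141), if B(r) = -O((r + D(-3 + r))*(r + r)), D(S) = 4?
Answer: -12126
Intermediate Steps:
O(b) = -3 + b
B(r) = 3 - 2*r*(4 + r) (B(r) = -(-3 + (r + 4)*(r + r)) = -(-3 + (4 + r)*(2*r)) = -(-3 + 2*r*(4 + r)) = 3 - 2*r*(4 + r))
(107 + B(-1 - 1*5))*(-141) = (107 + (3 - 2*(-1 - 1*5)*(4 + (-1 - 1*5))))*(-141) = (107 + (3 - 2*(-1 - 5)*(4 + (-1 - 5))))*(-141) = (107 + (3 - 2*(-6)*(4 - 6)))*(-141) = (107 + (3 - 2*(-6)*(-2)))*(-141) = (107 + (3 - 24))*(-141) = (107 - 21)*(-141) = 86*(-141) = -12126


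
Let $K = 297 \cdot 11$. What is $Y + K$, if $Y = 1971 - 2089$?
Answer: $3149$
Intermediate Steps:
$Y = -118$ ($Y = 1971 - 2089 = -118$)
$K = 3267$
$Y + K = -118 + 3267 = 3149$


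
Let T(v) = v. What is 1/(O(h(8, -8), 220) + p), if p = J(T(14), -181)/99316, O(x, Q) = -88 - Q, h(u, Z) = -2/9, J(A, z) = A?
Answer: -7094/2184951 ≈ -0.0032468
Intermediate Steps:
h(u, Z) = -2/9 (h(u, Z) = -2*⅑ = -2/9)
p = 1/7094 (p = 14/99316 = 14*(1/99316) = 1/7094 ≈ 0.00014096)
1/(O(h(8, -8), 220) + p) = 1/((-88 - 1*220) + 1/7094) = 1/((-88 - 220) + 1/7094) = 1/(-308 + 1/7094) = 1/(-2184951/7094) = -7094/2184951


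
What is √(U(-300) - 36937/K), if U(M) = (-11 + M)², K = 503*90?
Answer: √22023969346990/15090 ≈ 311.00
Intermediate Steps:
K = 45270
√(U(-300) - 36937/K) = √((-11 - 300)² - 36937/45270) = √((-311)² - 36937*1/45270) = √(96721 - 36937/45270) = √(4378522733/45270) = √22023969346990/15090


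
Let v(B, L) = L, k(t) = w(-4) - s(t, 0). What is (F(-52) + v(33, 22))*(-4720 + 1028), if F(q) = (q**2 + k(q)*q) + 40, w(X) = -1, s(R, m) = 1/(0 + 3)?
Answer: -31404152/3 ≈ -1.0468e+7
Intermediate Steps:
s(R, m) = 1/3
k(t) = -4/3 (k(t) = -1 - 1*1/3 = -1 - 1/3 = -4/3)
F(q) = 40 + q**2 - 4*q/3 (F(q) = (q**2 - 4*q/3) + 40 = 40 + q**2 - 4*q/3)
(F(-52) + v(33, 22))*(-4720 + 1028) = ((40 + (-52)**2 - 4/3*(-52)) + 22)*(-4720 + 1028) = ((40 + 2704 + 208/3) + 22)*(-3692) = (8440/3 + 22)*(-3692) = (8506/3)*(-3692) = -31404152/3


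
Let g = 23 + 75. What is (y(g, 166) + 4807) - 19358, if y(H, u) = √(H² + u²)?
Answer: -14551 + 2*√9290 ≈ -14358.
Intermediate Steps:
g = 98
(y(g, 166) + 4807) - 19358 = (√(98² + 166²) + 4807) - 19358 = (√(9604 + 27556) + 4807) - 19358 = (√37160 + 4807) - 19358 = (2*√9290 + 4807) - 19358 = (4807 + 2*√9290) - 19358 = -14551 + 2*√9290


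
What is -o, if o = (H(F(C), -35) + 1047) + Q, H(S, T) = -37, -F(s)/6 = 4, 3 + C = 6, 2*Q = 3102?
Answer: -2561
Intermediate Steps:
Q = 1551 (Q = (½)*3102 = 1551)
C = 3 (C = -3 + 6 = 3)
F(s) = -24 (F(s) = -6*4 = -24)
o = 2561 (o = (-37 + 1047) + 1551 = 1010 + 1551 = 2561)
-o = -1*2561 = -2561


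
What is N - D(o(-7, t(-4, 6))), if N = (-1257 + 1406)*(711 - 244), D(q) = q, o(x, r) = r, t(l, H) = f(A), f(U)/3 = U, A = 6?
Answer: 69565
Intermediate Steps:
f(U) = 3*U
t(l, H) = 18 (t(l, H) = 3*6 = 18)
N = 69583 (N = 149*467 = 69583)
N - D(o(-7, t(-4, 6))) = 69583 - 1*18 = 69583 - 18 = 69565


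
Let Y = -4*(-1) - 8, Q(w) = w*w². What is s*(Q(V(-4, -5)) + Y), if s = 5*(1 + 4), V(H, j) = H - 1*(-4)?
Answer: -100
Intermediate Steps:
V(H, j) = 4 + H (V(H, j) = H + 4 = 4 + H)
Q(w) = w³
s = 25 (s = 5*5 = 25)
Y = -4 (Y = 4 - 8 = -4)
s*(Q(V(-4, -5)) + Y) = 25*((4 - 4)³ - 4) = 25*(0³ - 4) = 25*(0 - 4) = 25*(-4) = -100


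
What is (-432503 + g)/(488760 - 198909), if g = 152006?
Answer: -93499/96617 ≈ -0.96773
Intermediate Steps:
(-432503 + g)/(488760 - 198909) = (-432503 + 152006)/(488760 - 198909) = -280497/289851 = -280497*1/289851 = -93499/96617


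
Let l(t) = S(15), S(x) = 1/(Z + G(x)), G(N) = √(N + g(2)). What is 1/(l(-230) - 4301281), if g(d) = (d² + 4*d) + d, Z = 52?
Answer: -11505926623/49490223347237452 + √29/49490223347237452 ≈ -2.3249e-7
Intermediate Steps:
g(d) = d² + 5*d
G(N) = √(14 + N) (G(N) = √(N + 2*(5 + 2)) = √(N + 2*7) = √(N + 14) = √(14 + N))
S(x) = 1/(52 + √(14 + x))
l(t) = 1/(52 + √29) (l(t) = 1/(52 + √(14 + 15)) = 1/(52 + √29))
1/(l(-230) - 4301281) = 1/((52/2675 - √29/2675) - 4301281) = 1/(-11505926623/2675 - √29/2675)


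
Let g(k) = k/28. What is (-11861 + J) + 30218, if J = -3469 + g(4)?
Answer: 104217/7 ≈ 14888.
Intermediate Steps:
g(k) = k/28 (g(k) = k*(1/28) = k/28)
J = -24282/7 (J = -3469 + (1/28)*4 = -3469 + ⅐ = -24282/7 ≈ -3468.9)
(-11861 + J) + 30218 = (-11861 - 24282/7) + 30218 = -107309/7 + 30218 = 104217/7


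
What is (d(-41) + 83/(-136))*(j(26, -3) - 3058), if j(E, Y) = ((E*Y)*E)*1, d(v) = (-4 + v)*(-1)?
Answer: -15352091/68 ≈ -2.2577e+5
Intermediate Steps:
d(v) = 4 - v
j(E, Y) = Y*E² (j(E, Y) = (Y*E²)*1 = Y*E²)
(d(-41) + 83/(-136))*(j(26, -3) - 3058) = ((4 - 1*(-41)) + 83/(-136))*(-3*26² - 3058) = ((4 + 41) + 83*(-1/136))*(-3*676 - 3058) = (45 - 83/136)*(-2028 - 3058) = (6037/136)*(-5086) = -15352091/68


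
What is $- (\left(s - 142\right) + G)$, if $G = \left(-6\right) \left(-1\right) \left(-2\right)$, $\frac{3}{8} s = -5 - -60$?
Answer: $\frac{22}{3} \approx 7.3333$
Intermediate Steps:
$s = \frac{440}{3}$ ($s = \frac{8 \left(-5 - -60\right)}{3} = \frac{8 \left(-5 + 60\right)}{3} = \frac{8}{3} \cdot 55 = \frac{440}{3} \approx 146.67$)
$G = -12$ ($G = 6 \left(-2\right) = -12$)
$- (\left(s - 142\right) + G) = - (\left(\frac{440}{3} - 142\right) - 12) = - (\frac{14}{3} - 12) = \left(-1\right) \left(- \frac{22}{3}\right) = \frac{22}{3}$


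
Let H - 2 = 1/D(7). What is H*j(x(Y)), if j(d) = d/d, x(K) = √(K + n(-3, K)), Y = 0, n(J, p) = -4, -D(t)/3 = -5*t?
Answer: 211/105 ≈ 2.0095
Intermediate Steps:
D(t) = 15*t (D(t) = -(-15)*t = 15*t)
x(K) = √(-4 + K) (x(K) = √(K - 4) = √(-4 + K))
H = 211/105 (H = 2 + 1/(15*7) = 2 + 1/105 = 211/105 ≈ 2.0095)
j(d) = 1
H*j(x(Y)) = (211/105)*1 = 211/105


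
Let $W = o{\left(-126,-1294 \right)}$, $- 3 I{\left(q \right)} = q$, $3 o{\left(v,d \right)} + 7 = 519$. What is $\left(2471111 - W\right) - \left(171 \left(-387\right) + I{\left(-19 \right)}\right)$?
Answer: $2537111$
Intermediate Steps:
$o{\left(v,d \right)} = \frac{512}{3}$ ($o{\left(v,d \right)} = - \frac{7}{3} + \frac{1}{3} \cdot 519 = - \frac{7}{3} + 173 = \frac{512}{3}$)
$I{\left(q \right)} = - \frac{q}{3}$
$W = \frac{512}{3} \approx 170.67$
$\left(2471111 - W\right) - \left(171 \left(-387\right) + I{\left(-19 \right)}\right) = \left(2471111 - \frac{512}{3}\right) - \left(171 \left(-387\right) - - \frac{19}{3}\right) = \left(2471111 - \frac{512}{3}\right) - \left(-66177 + \frac{19}{3}\right) = \frac{7412821}{3} - - \frac{198512}{3} = \frac{7412821}{3} + \frac{198512}{3} = 2537111$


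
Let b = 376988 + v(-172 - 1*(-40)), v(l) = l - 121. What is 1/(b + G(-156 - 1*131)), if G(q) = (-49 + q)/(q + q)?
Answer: 41/15446159 ≈ 2.6544e-6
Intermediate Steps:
v(l) = -121 + l
G(q) = (-49 + q)/(2*q) (G(q) = (-49 + q)/((2*q)) = (-49 + q)*(1/(2*q)) = (-49 + q)/(2*q))
b = 376735 (b = 376988 + (-121 + (-172 - 1*(-40))) = 376988 + (-121 + (-172 + 40)) = 376988 + (-121 - 132) = 376988 - 253 = 376735)
1/(b + G(-156 - 1*131)) = 1/(376735 + (-49 + (-156 - 1*131))/(2*(-156 - 1*131))) = 1/(376735 + (-49 + (-156 - 131))/(2*(-156 - 131))) = 1/(376735 + (½)*(-49 - 287)/(-287)) = 1/(376735 + (½)*(-1/287)*(-336)) = 1/(376735 + 24/41) = 1/(15446159/41) = 41/15446159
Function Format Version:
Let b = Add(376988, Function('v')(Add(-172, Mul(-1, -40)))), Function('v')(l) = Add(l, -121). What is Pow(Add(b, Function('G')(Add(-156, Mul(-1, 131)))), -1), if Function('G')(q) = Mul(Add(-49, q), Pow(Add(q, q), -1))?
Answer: Rational(41, 15446159) ≈ 2.6544e-6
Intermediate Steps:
Function('v')(l) = Add(-121, l)
Function('G')(q) = Mul(Rational(1, 2), Pow(q, -1), Add(-49, q)) (Function('G')(q) = Mul(Add(-49, q), Pow(Mul(2, q), -1)) = Mul(Add(-49, q), Mul(Rational(1, 2), Pow(q, -1))) = Mul(Rational(1, 2), Pow(q, -1), Add(-49, q)))
b = 376735 (b = Add(376988, Add(-121, Add(-172, Mul(-1, -40)))) = Add(376988, Add(-121, Add(-172, 40))) = Add(376988, Add(-121, -132)) = Add(376988, -253) = 376735)
Pow(Add(b, Function('G')(Add(-156, Mul(-1, 131)))), -1) = Pow(Add(376735, Mul(Rational(1, 2), Pow(Add(-156, Mul(-1, 131)), -1), Add(-49, Add(-156, Mul(-1, 131))))), -1) = Pow(Add(376735, Mul(Rational(1, 2), Pow(Add(-156, -131), -1), Add(-49, Add(-156, -131)))), -1) = Pow(Add(376735, Mul(Rational(1, 2), Pow(-287, -1), Add(-49, -287))), -1) = Pow(Add(376735, Mul(Rational(1, 2), Rational(-1, 287), -336)), -1) = Pow(Add(376735, Rational(24, 41)), -1) = Pow(Rational(15446159, 41), -1) = Rational(41, 15446159)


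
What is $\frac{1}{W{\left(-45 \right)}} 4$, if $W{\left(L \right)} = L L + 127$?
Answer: $\frac{1}{538} \approx 0.0018587$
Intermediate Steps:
$W{\left(L \right)} = 127 + L^{2}$ ($W{\left(L \right)} = L^{2} + 127 = 127 + L^{2}$)
$\frac{1}{W{\left(-45 \right)}} 4 = \frac{1}{127 + \left(-45\right)^{2}} \cdot 4 = \frac{1}{127 + 2025} \cdot 4 = \frac{1}{2152} \cdot 4 = \frac{1}{538}$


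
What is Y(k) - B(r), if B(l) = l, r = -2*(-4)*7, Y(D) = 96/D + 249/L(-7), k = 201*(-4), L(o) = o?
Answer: -43003/469 ≈ -91.691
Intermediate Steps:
k = -804
Y(D) = -249/7 + 96/D (Y(D) = 96/D + 249/(-7) = 96/D + 249*(-⅐) = 96/D - 249/7 = -249/7 + 96/D)
r = 56 (r = 8*7 = 56)
Y(k) - B(r) = (-249/7 + 96/(-804)) - 1*56 = (-249/7 + 96*(-1/804)) - 56 = (-249/7 - 8/67) - 56 = -16739/469 - 56 = -43003/469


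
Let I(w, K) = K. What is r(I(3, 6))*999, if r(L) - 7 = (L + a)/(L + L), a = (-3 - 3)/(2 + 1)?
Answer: 7326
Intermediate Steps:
a = -2 (a = -6/3 = -6*⅓ = -2)
r(L) = 7 + (-2 + L)/(2*L) (r(L) = 7 + (L - 2)/(L + L) = 7 + (-2 + L)/((2*L)) = 7 + (-2 + L)*(1/(2*L)) = 7 + (-2 + L)/(2*L))
r(I(3, 6))*999 = (15/2 - 1/6)*999 = (15/2 - 1*⅙)*999 = (15/2 - ⅙)*999 = (22/3)*999 = 7326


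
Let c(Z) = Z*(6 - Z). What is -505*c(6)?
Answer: 0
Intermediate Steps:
-505*c(6) = -3030*(6 - 1*6) = -3030*(6 - 6) = -3030*0 = -505*0 = 0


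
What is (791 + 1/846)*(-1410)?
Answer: -3345935/3 ≈ -1.1153e+6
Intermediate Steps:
(791 + 1/846)*(-1410) = (669187/846)*(-1410) = -3345935/3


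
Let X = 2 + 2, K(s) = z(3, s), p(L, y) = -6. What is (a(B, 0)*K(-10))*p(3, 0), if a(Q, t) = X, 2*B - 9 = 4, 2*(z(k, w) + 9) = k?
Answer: 180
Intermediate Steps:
z(k, w) = -9 + k/2
B = 13/2 (B = 9/2 + (½)*4 = 9/2 + 2 = 13/2 ≈ 6.5000)
K(s) = -15/2 (K(s) = -9 + (½)*3 = -9 + 3/2 = -15/2)
X = 4
a(Q, t) = 4
(a(B, 0)*K(-10))*p(3, 0) = (4*(-15/2))*(-6) = -30*(-6) = 180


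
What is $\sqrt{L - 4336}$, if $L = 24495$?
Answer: $\sqrt{20159} \approx 141.98$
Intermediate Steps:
$\sqrt{L - 4336} = \sqrt{24495 - 4336} = \sqrt{20159}$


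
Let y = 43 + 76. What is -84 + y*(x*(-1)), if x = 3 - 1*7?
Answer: 392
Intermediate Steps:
y = 119
x = -4 (x = 3 - 7 = -4)
-84 + y*(x*(-1)) = -84 + 119*(-4*(-1)) = -84 + 119*4 = -84 + 476 = 392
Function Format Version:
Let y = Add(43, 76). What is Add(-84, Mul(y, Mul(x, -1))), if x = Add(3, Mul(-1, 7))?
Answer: 392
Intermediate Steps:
y = 119
x = -4 (x = Add(3, -7) = -4)
Add(-84, Mul(y, Mul(x, -1))) = Add(-84, Mul(119, Mul(-4, -1))) = Add(-84, Mul(119, 4)) = Add(-84, 476) = 392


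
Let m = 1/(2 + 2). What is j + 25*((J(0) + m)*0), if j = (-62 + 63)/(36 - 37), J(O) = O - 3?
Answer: -1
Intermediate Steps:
J(O) = -3 + O
m = 1/4 ≈ 0.25000
j = -1 (j = 1/(-1) = 1*(-1) = -1)
j + 25*((J(0) + m)*0) = -1 + 25*(((-3 + 0) + 1/4)*0) = -1 + 25*((-3 + 1/4)*0) = -1 + 25*(-11/4*0) = -1 + 25*0 = -1 + 0 = -1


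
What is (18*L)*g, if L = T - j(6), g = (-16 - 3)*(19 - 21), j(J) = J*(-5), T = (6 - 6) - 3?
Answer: 18468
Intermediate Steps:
T = -3 (T = 0 - 3 = -3)
j(J) = -5*J
g = 38 (g = -19*(-2) = 38)
L = 27 (L = -3 - (-5)*6 = -3 - 1*(-30) = -3 + 30 = 27)
(18*L)*g = (18*27)*38 = 486*38 = 18468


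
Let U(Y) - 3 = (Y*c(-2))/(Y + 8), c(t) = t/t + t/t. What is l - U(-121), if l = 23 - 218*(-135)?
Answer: 3327608/113 ≈ 29448.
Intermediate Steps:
c(t) = 2 (c(t) = 1 + 1 = 2)
l = 29453 (l = 23 + 29430 = 29453)
U(Y) = 3 + 2*Y/(8 + Y) (U(Y) = 3 + (Y*2)/(Y + 8) = 3 + (2*Y)/(8 + Y) = 3 + 2*Y/(8 + Y))
l - U(-121) = 29453 - (24 + 5*(-121))/(8 - 121) = 29453 - (24 - 605)/(-113) = 29453 - (-1)*(-581)/113 = 29453 - 1*581/113 = 29453 - 581/113 = 3327608/113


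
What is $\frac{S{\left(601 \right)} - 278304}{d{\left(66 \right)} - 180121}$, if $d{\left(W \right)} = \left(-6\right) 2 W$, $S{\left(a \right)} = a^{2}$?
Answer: $- \frac{82897}{180913} \approx -0.45821$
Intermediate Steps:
$d{\left(W \right)} = - 12 W$
$\frac{S{\left(601 \right)} - 278304}{d{\left(66 \right)} - 180121} = \frac{601^{2} - 278304}{\left(-12\right) 66 - 180121} = \frac{361201 - 278304}{-792 - 180121} = \frac{82897}{-180913} = 82897 \left(- \frac{1}{180913}\right) = - \frac{82897}{180913}$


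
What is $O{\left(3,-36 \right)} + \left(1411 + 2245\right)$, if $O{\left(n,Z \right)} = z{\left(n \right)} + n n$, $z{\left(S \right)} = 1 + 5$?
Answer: $3671$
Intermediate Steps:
$z{\left(S \right)} = 6$
$O{\left(n,Z \right)} = 6 + n^{2}$ ($O{\left(n,Z \right)} = 6 + n n = 6 + n^{2}$)
$O{\left(3,-36 \right)} + \left(1411 + 2245\right) = \left(6 + 3^{2}\right) + \left(1411 + 2245\right) = \left(6 + 9\right) + 3656 = 15 + 3656 = 3671$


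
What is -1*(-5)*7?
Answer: 35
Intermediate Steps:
-1*(-5)*7 = 5*7 = 35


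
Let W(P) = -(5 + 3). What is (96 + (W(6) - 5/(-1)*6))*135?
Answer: 15930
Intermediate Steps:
W(P) = -8 (W(P) = -1*8 = -8)
(96 + (W(6) - 5/(-1)*6))*135 = (96 + (-8 - 5/(-1)*6))*135 = (96 + (-8 - 5*(-1)*6))*135 = (96 + (-8 + 5*6))*135 = (96 + (-8 + 30))*135 = (96 + 22)*135 = 118*135 = 15930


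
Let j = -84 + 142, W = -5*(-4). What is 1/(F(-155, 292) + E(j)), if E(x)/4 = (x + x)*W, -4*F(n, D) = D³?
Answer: -1/6214992 ≈ -1.6090e-7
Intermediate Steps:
W = 20
F(n, D) = -D³/4
j = 58
E(x) = 160*x (E(x) = 4*((x + x)*20) = 4*((2*x)*20) = 4*(40*x) = 160*x)
1/(F(-155, 292) + E(j)) = 1/(-¼*292³ + 160*58) = 1/(-¼*24897088 + 9280) = 1/(-6224272 + 9280) = 1/(-6214992) = -1/6214992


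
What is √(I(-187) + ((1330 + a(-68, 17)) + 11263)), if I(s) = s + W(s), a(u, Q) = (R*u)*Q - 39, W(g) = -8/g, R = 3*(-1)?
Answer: 3*√61526179/187 ≈ 125.84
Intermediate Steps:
R = -3
a(u, Q) = -39 - 3*Q*u (a(u, Q) = (-3*u)*Q - 39 = -3*Q*u - 39 = -39 - 3*Q*u)
I(s) = s - 8/s
√(I(-187) + ((1330 + a(-68, 17)) + 11263)) = √((-187 - 8/(-187)) + ((1330 + (-39 - 3*17*(-68))) + 11263)) = √((-187 - 8*(-1/187)) + ((1330 + (-39 + 3468)) + 11263)) = √((-187 + 8/187) + ((1330 + 3429) + 11263)) = √(-34961/187 + (4759 + 11263)) = √(-34961/187 + 16022) = √(2961153/187) = 3*√61526179/187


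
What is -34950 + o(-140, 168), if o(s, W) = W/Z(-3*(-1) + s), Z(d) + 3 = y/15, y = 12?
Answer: -385290/11 ≈ -35026.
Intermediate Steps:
Z(d) = -11/5 (Z(d) = -3 + 12/15 = -3 + 12*(1/15) = -3 + 4/5 = -11/5)
o(s, W) = -5*W/11 (o(s, W) = W/(-11/5) = W*(-5/11) = -5*W/11)
-34950 + o(-140, 168) = -34950 - 5/11*168 = -34950 - 840/11 = -385290/11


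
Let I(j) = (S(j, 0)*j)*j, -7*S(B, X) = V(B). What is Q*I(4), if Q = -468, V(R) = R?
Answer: 29952/7 ≈ 4278.9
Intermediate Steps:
S(B, X) = -B/7
I(j) = -j³/7 (I(j) = ((-j/7)*j)*j = (-j²/7)*j = -j³/7)
Q*I(4) = -(-468)*4³/7 = -(-468)*64/7 = -468*(-64/7) = 29952/7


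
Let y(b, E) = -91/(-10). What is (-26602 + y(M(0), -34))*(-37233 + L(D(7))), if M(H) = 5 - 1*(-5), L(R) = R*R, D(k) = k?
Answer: 4944151968/5 ≈ 9.8883e+8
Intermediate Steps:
L(R) = R²
M(H) = 10 (M(H) = 5 + 5 = 10)
y(b, E) = 91/10 (y(b, E) = -91*(-⅒) = 91/10)
(-26602 + y(M(0), -34))*(-37233 + L(D(7))) = (-26602 + 91/10)*(-37233 + 7²) = -265929*(-37233 + 49)/10 = -265929/10*(-37184) = 4944151968/5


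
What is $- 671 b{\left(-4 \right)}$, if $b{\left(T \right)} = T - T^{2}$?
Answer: $13420$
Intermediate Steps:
$- 671 b{\left(-4 \right)} = - 671 \left(- 4 \left(1 - -4\right)\right) = - 671 \left(- 4 \left(1 + 4\right)\right) = - 671 \left(\left(-4\right) 5\right) = \left(-671\right) \left(-20\right) = 13420$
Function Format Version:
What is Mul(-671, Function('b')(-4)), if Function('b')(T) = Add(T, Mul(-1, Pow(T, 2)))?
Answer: 13420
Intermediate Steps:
Mul(-671, Function('b')(-4)) = Mul(-671, Mul(-4, Add(1, Mul(-1, -4)))) = Mul(-671, Mul(-4, Add(1, 4))) = Mul(-671, Mul(-4, 5)) = Mul(-671, -20) = 13420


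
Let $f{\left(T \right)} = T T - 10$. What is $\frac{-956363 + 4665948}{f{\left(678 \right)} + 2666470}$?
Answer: $\frac{3709585}{3126144} \approx 1.1866$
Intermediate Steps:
$f{\left(T \right)} = -10 + T^{2}$ ($f{\left(T \right)} = T^{2} - 10 = -10 + T^{2}$)
$\frac{-956363 + 4665948}{f{\left(678 \right)} + 2666470} = \frac{-956363 + 4665948}{\left(-10 + 678^{2}\right) + 2666470} = \frac{3709585}{\left(-10 + 459684\right) + 2666470} = \frac{3709585}{459674 + 2666470} = \frac{3709585}{3126144}$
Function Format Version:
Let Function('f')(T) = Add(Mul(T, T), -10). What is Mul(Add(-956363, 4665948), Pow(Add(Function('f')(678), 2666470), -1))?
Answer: Rational(3709585, 3126144) ≈ 1.1866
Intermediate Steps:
Function('f')(T) = Add(-10, Pow(T, 2)) (Function('f')(T) = Add(Pow(T, 2), -10) = Add(-10, Pow(T, 2)))
Mul(Add(-956363, 4665948), Pow(Add(Function('f')(678), 2666470), -1)) = Mul(Add(-956363, 4665948), Pow(Add(Add(-10, Pow(678, 2)), 2666470), -1)) = Mul(3709585, Pow(Add(Add(-10, 459684), 2666470), -1)) = Mul(3709585, Pow(Add(459674, 2666470), -1)) = Mul(3709585, Pow(3126144, -1)) = Mul(3709585, Rational(1, 3126144)) = Rational(3709585, 3126144)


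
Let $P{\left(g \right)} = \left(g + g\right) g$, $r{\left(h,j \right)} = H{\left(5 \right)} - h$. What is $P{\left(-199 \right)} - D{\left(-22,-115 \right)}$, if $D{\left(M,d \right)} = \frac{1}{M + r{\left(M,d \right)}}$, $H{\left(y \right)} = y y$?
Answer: $\frac{1980049}{25} \approx 79202.0$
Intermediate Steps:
$H{\left(y \right)} = y^{2}$
$r{\left(h,j \right)} = 25 - h$ ($r{\left(h,j \right)} = 5^{2} - h = 25 - h$)
$P{\left(g \right)} = 2 g^{2}$ ($P{\left(g \right)} = 2 g g = 2 g^{2}$)
$D{\left(M,d \right)} = \frac{1}{25}$ ($D{\left(M,d \right)} = \frac{1}{M - \left(-25 + M\right)} = \frac{1}{25}$)
$P{\left(-199 \right)} - D{\left(-22,-115 \right)} = 2 \left(-199\right)^{2} - \frac{1}{25} = 2 \cdot 39601 - \frac{1}{25} = 79202 - \frac{1}{25} = \frac{1980049}{25}$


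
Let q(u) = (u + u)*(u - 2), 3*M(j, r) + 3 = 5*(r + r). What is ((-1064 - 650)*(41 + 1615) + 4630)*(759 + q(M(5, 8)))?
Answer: -50341639810/9 ≈ -5.5935e+9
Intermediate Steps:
M(j, r) = -1 + 10*r/3 (M(j, r) = -1 + (5*(r + r))/3 = -1 + (5*(2*r))/3 = -1 + (10*r)/3 = -1 + 10*r/3)
q(u) = 2*u*(-2 + u) (q(u) = (2*u)*(-2 + u) = 2*u*(-2 + u))
((-1064 - 650)*(41 + 1615) + 4630)*(759 + q(M(5, 8))) = ((-1064 - 650)*(41 + 1615) + 4630)*(759 + 2*(-1 + (10/3)*8)*(-2 + (-1 + (10/3)*8))) = (-1714*1656 + 4630)*(759 + 2*(-1 + 80/3)*(-2 + (-1 + 80/3))) = (-2838384 + 4630)*(759 + 2*(77/3)*(-2 + 77/3)) = -2833754*(759 + 2*(77/3)*(71/3)) = -2833754*(759 + 10934/9) = -2833754*17765/9 = -50341639810/9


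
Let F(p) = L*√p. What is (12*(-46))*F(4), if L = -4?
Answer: 4416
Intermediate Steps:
F(p) = -4*√p
(12*(-46))*F(4) = (12*(-46))*(-4*√4) = -(-2208)*2 = -552*(-8) = 4416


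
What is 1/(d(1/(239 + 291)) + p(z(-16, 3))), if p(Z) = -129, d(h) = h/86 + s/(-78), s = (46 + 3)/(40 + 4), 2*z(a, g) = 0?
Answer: -39107640/5045443057 ≈ -0.0077511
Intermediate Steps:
z(a, g) = 0 (z(a, g) = (½)*0 = 0)
s = 49/44 ≈ 1.1136
d(h) = -49/3432 + h/86 (d(h) = h/86 + (49/44)/(-78) = h*(1/86) + (49/44)*(-1/78) = h/86 - 49/3432 = -49/3432 + h/86)
1/(d(1/(239 + 291)) + p(z(-16, 3))) = 1/((-49/3432 + 1/(86*(239 + 291))) - 129) = 1/((-49/3432 + (1/86)/530) - 129) = 1/((-49/3432 + (1/86)*(1/530)) - 129) = 1/((-49/3432 + 1/45580) - 129) = 1/(-557497/39107640 - 129) = 1/(-5045443057/39107640) = -39107640/5045443057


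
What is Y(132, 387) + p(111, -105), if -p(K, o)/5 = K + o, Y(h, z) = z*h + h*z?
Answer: 102138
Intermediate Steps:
Y(h, z) = 2*h*z (Y(h, z) = h*z + h*z = 2*h*z)
p(K, o) = -5*K - 5*o (p(K, o) = -5*(K + o) = -5*K - 5*o)
Y(132, 387) + p(111, -105) = 2*132*387 + (-5*111 - 5*(-105)) = 102168 + (-555 + 525) = 102168 - 30 = 102138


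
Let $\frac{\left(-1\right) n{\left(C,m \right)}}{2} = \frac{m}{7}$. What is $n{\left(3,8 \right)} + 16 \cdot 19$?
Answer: $\frac{2112}{7} \approx 301.71$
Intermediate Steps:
$n{\left(C,m \right)} = - \frac{2 m}{7}$ ($n{\left(C,m \right)} = - 2 \frac{m}{7} = - \frac{2 m}{7}$)
$n{\left(3,8 \right)} + 16 \cdot 19 = \left(- \frac{2}{7}\right) 8 + 16 \cdot 19 = - \frac{16}{7} + 304 = \frac{2112}{7}$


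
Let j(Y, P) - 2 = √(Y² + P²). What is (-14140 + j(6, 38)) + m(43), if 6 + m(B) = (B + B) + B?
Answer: -14015 + 2*√370 ≈ -13977.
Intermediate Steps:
j(Y, P) = 2 + √(P² + Y²) (j(Y, P) = 2 + √(Y² + P²) = 2 + √(P² + Y²))
m(B) = -6 + 3*B (m(B) = -6 + ((B + B) + B) = -6 + (2*B + B) = -6 + 3*B)
(-14140 + j(6, 38)) + m(43) = (-14140 + (2 + √(38² + 6²))) + (-6 + 3*43) = (-14140 + (2 + √(1444 + 36))) + (-6 + 129) = (-14140 + (2 + √1480)) + 123 = (-14140 + (2 + 2*√370)) + 123 = (-14138 + 2*√370) + 123 = -14015 + 2*√370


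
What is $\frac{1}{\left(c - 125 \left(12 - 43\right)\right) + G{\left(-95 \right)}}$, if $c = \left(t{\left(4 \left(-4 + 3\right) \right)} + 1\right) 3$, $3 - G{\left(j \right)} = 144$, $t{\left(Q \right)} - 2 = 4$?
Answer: $\frac{1}{3755} \approx 0.00026631$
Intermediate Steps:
$t{\left(Q \right)} = 6$ ($t{\left(Q \right)} = 2 + 4 = 6$)
$G{\left(j \right)} = -141$ ($G{\left(j \right)} = 3 - 144 = -141$)
$c = 21$ ($c = \left(6 + 1\right) 3 = 7 \cdot 3 = 21$)
$\frac{1}{\left(c - 125 \left(12 - 43\right)\right) + G{\left(-95 \right)}} = \frac{1}{\left(21 - 125 \left(12 - 43\right)\right) - 141} = \frac{1}{\left(21 - -3875\right) - 141} = \frac{1}{\left(21 + 3875\right) - 141} = \frac{1}{3896 - 141} = \frac{1}{3755}$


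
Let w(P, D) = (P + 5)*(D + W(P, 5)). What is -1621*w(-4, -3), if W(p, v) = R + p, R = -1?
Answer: 12968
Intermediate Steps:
W(p, v) = -1 + p
w(P, D) = (5 + P)*(-1 + D + P) (w(P, D) = (P + 5)*(D + (-1 + P)) = (5 + P)*(-1 + D + P))
-1621*w(-4, -3) = -1621*(-5 + (-4)**2 + 4*(-4) + 5*(-3) - 3*(-4)) = -1621*(-5 + 16 - 16 - 15 + 12) = -1621*(-8) = 12968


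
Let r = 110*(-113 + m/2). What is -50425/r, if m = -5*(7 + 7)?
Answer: 10085/3256 ≈ 3.0974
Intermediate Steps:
m = -70 (m = -5*14 = -70)
r = -16280 (r = 110*(-113 - 70/2) = 110*(-113 - 70*1/2) = 110*(-113 - 35) = 110*(-148) = -16280)
-50425/r = -50425/(-16280) = -50425*(-1/16280) = 10085/3256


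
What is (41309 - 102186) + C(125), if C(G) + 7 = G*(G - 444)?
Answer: -100759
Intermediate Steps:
C(G) = -7 + G*(-444 + G) (C(G) = -7 + G*(G - 444) = -7 + G*(-444 + G))
(41309 - 102186) + C(125) = (41309 - 102186) + (-7 + 125² - 444*125) = -60877 + (-7 + 15625 - 55500) = -60877 - 39882 = -100759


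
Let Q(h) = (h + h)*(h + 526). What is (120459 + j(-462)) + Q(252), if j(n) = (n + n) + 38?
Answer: 511685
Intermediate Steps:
Q(h) = 2*h*(526 + h) (Q(h) = (2*h)*(526 + h) = 2*h*(526 + h))
j(n) = 38 + 2*n (j(n) = 2*n + 38 = 38 + 2*n)
(120459 + j(-462)) + Q(252) = (120459 + (38 + 2*(-462))) + 2*252*(526 + 252) = (120459 + (38 - 924)) + 2*252*778 = (120459 - 886) + 392112 = 119573 + 392112 = 511685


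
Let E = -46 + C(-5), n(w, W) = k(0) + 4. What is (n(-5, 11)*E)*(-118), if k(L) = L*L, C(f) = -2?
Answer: 22656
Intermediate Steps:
k(L) = L²
n(w, W) = 4 (n(w, W) = 0² + 4 = 0 + 4 = 4)
E = -48 (E = -46 - 2 = -48)
(n(-5, 11)*E)*(-118) = (4*(-48))*(-118) = -192*(-118) = 22656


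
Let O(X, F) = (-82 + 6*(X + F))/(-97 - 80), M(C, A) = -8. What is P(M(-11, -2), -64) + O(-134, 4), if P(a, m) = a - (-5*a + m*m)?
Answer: -732626/177 ≈ -4139.1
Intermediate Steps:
P(a, m) = -m² + 6*a (P(a, m) = a - (-5*a + m²) = a - (m² - 5*a) = a + (-m² + 5*a) = -m² + 6*a)
O(X, F) = 82/177 - 2*F/59 - 2*X/59 (O(X, F) = (-82 + 6*(F + X))/(-177) = (-82 + (6*F + 6*X))*(-1/177) = (-82 + 6*F + 6*X)*(-1/177) = 82/177 - 2*F/59 - 2*X/59)
P(M(-11, -2), -64) + O(-134, 4) = (-1*(-64)² + 6*(-8)) + (82/177 - 2/59*4 - 2/59*(-134)) = (-1*4096 - 48) + (82/177 - 8/59 + 268/59) = (-4096 - 48) + 862/177 = -4144 + 862/177 = -732626/177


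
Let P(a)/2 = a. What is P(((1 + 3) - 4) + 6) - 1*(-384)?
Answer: 396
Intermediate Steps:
P(a) = 2*a
P(((1 + 3) - 4) + 6) - 1*(-384) = 2*(((1 + 3) - 4) + 6) - 1*(-384) = 2*((4 - 4) + 6) + 384 = 2*(0 + 6) + 384 = 2*6 + 384 = 12 + 384 = 396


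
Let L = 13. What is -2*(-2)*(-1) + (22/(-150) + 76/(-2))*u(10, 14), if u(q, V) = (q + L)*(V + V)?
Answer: -1842784/75 ≈ -24570.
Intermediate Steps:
u(q, V) = 2*V*(13 + q) (u(q, V) = (q + 13)*(V + V) = (13 + q)*(2*V) = 2*V*(13 + q))
-2*(-2)*(-1) + (22/(-150) + 76/(-2))*u(10, 14) = -2*(-2)*(-1) + (22/(-150) + 76/(-2))*(2*14*(13 + 10)) = 4*(-1) + (22*(-1/150) + 76*(-½))*(2*14*23) = -4 + (-11/75 - 38)*644 = -4 - 2861/75*644 = -4 - 1842484/75 = -1842784/75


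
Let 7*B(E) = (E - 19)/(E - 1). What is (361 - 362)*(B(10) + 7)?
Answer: -48/7 ≈ -6.8571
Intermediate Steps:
B(E) = (-19 + E)/(7*(-1 + E)) (B(E) = ((E - 19)/(E - 1))/7 = ((-19 + E)/(-1 + E))/7 = (-19 + E)/(7*(-1 + E)))
(361 - 362)*(B(10) + 7) = (361 - 362)*((-19 + 10)/(7*(-1 + 10)) + 7) = -((⅐)*(-9)/9 + 7) = -((⅐)*(⅑)*(-9) + 7) = -(-⅐ + 7) = -1*48/7 = -48/7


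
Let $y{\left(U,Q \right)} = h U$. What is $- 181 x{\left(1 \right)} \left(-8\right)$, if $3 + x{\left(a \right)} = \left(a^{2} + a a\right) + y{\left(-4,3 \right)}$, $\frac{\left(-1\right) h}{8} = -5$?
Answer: $-233128$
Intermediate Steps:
$h = 40$ ($h = \left(-8\right) \left(-5\right) = 40$)
$y{\left(U,Q \right)} = 40 U$
$x{\left(a \right)} = -163 + 2 a^{2}$ ($x{\left(a \right)} = -3 + \left(\left(a^{2} + a a\right) + 40 \left(-4\right)\right) = -3 + \left(\left(a^{2} + a^{2}\right) - 160\right) = -3 + \left(2 a^{2} - 160\right) = -3 + \left(-160 + 2 a^{2}\right) = -163 + 2 a^{2}$)
$- 181 x{\left(1 \right)} \left(-8\right) = - 181 \left(-163 + 2 \cdot 1^{2}\right) \left(-8\right) = - 181 \left(-163 + 2 \cdot 1\right) \left(-8\right) = - 181 \left(-163 + 2\right) \left(-8\right) = \left(-181\right) \left(-161\right) \left(-8\right) = 29141 \left(-8\right) = -233128$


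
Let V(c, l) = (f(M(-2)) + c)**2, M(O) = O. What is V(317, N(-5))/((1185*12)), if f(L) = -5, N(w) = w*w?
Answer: 2704/395 ≈ 6.8456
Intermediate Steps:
N(w) = w**2
V(c, l) = (-5 + c)**2
V(317, N(-5))/((1185*12)) = (-5 + 317)**2/((1185*12)) = 312**2/14220 = 97344*(1/14220) = 2704/395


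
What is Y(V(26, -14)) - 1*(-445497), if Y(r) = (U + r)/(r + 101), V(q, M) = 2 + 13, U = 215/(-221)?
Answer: 2855191048/6409 ≈ 4.4550e+5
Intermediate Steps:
U = -215/221 (U = 215*(-1/221) = -215/221 ≈ -0.97285)
V(q, M) = 15
Y(r) = (-215/221 + r)/(101 + r) (Y(r) = (-215/221 + r)/(r + 101) = (-215/221 + r)/(101 + r))
Y(V(26, -14)) - 1*(-445497) = (-215/221 + 15)/(101 + 15) - 1*(-445497) = (3100/221)/116 + 445497 = (1/116)*(3100/221) + 445497 = 775/6409 + 445497 = 2855191048/6409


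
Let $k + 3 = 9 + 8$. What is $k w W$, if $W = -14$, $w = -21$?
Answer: $4116$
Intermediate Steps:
$k = 14$ ($k = -3 + \left(9 + 8\right) = -3 + 17 = 14$)
$k w W = 14 \left(-21\right) \left(-14\right) = \left(-294\right) \left(-14\right) = 4116$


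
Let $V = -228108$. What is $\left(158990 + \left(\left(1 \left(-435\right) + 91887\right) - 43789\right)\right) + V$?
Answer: $-21455$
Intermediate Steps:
$\left(158990 + \left(\left(1 \left(-435\right) + 91887\right) - 43789\right)\right) + V = \left(158990 + \left(\left(1 \left(-435\right) + 91887\right) - 43789\right)\right) - 228108 = \left(158990 + \left(\left(-435 + 91887\right) - 43789\right)\right) - 228108 = \left(158990 + \left(91452 - 43789\right)\right) - 228108 = \left(158990 + 47663\right) - 228108 = 206653 - 228108 = -21455$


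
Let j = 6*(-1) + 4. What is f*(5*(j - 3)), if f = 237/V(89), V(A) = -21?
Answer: 1975/7 ≈ 282.14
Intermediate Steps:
j = -2 (j = -6 + 4 = -2)
f = -79/7 (f = 237/(-21) = 237*(-1/21) = -79/7 ≈ -11.286)
f*(5*(j - 3)) = -395*(-2 - 3)/7 = -395*(-5)/7 = -79/7*(-25) = 1975/7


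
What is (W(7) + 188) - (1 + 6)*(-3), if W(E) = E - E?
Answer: 209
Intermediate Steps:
W(E) = 0
(W(7) + 188) - (1 + 6)*(-3) = (0 + 188) - (1 + 6)*(-3) = 188 - 7*(-3) = 188 - 1*(-21) = 188 + 21 = 209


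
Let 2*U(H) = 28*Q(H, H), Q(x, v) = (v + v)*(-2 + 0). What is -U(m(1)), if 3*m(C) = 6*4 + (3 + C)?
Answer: 1568/3 ≈ 522.67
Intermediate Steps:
Q(x, v) = -4*v (Q(x, v) = (2*v)*(-2) = -4*v)
m(C) = 9 + C/3 (m(C) = (6*4 + (3 + C))/3 = (24 + (3 + C))/3 = (27 + C)/3 = 9 + C/3)
U(H) = -56*H (U(H) = (28*(-4*H))/2 = (-112*H)/2 = -56*H)
-U(m(1)) = -(-56)*(9 + (⅓)*1) = -(-56)*(9 + ⅓) = -(-56)*28/3 = -1*(-1568/3) = 1568/3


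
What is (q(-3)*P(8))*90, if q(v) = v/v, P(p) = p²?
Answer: 5760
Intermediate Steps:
q(v) = 1
(q(-3)*P(8))*90 = (1*8²)*90 = (1*64)*90 = 64*90 = 5760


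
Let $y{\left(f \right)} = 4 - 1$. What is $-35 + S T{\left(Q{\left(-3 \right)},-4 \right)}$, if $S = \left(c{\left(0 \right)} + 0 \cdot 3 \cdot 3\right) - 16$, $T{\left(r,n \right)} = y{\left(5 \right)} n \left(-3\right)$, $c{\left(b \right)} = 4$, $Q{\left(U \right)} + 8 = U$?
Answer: $-467$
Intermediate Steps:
$Q{\left(U \right)} = -8 + U$
$y{\left(f \right)} = 3$
$T{\left(r,n \right)} = - 9 n$ ($T{\left(r,n \right)} = 3 n \left(-3\right) = - 9 n$)
$S = -12$ ($S = \left(4 + 0 \cdot 3 \cdot 3\right) - 16 = \left(4 + 0 \cdot 3\right) - 16 = \left(4 + 0\right) - 16 = 4 - 16 = -12$)
$-35 + S T{\left(Q{\left(-3 \right)},-4 \right)} = -35 - 12 \left(\left(-9\right) \left(-4\right)\right) = -35 - 432 = -467$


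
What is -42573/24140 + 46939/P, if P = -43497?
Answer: -2984905241/1050017580 ≈ -2.8427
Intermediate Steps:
-42573/24140 + 46939/P = -42573/24140 + 46939/(-43497) = -42573*1/24140 + 46939*(-1/43497) = -42573/24140 - 46939/43497 = -2984905241/1050017580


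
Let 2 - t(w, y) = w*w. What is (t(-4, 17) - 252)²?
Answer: 70756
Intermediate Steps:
t(w, y) = 2 - w² (t(w, y) = 2 - w*w = 2 - w²)
(t(-4, 17) - 252)² = ((2 - 1*(-4)²) - 252)² = ((2 - 1*16) - 252)² = ((2 - 16) - 252)² = (-14 - 252)² = (-266)² = 70756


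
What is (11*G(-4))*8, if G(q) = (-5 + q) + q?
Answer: -1144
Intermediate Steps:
G(q) = -5 + 2*q
(11*G(-4))*8 = (11*(-5 + 2*(-4)))*8 = (11*(-5 - 8))*8 = (11*(-13))*8 = -143*8 = -1144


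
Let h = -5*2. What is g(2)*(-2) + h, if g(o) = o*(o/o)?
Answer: -14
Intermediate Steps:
h = -10
g(o) = o (g(o) = o*1 = o)
g(2)*(-2) + h = 2*(-2) - 10 = -4 - 10 = -14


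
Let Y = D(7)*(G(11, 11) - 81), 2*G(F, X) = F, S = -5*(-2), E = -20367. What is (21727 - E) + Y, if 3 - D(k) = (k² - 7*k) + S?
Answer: 85245/2 ≈ 42623.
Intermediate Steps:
S = 10
G(F, X) = F/2
D(k) = -7 - k² + 7*k (D(k) = 3 - ((k² - 7*k) + 10) = 3 - (10 + k² - 7*k) = 3 + (-10 - k² + 7*k) = -7 - k² + 7*k)
Y = 1057/2 (Y = (-7 - 1*7² + 7*7)*((½)*11 - 81) = (-7 - 1*49 + 49)*(11/2 - 81) = (-7 - 49 + 49)*(-151/2) = -7*(-151/2) = 1057/2 ≈ 528.50)
(21727 - E) + Y = (21727 - 1*(-20367)) + 1057/2 = (21727 + 20367) + 1057/2 = 42094 + 1057/2 = 85245/2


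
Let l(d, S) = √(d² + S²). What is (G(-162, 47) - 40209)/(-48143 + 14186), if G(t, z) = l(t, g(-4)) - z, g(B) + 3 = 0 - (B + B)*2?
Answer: 40256/33957 - √26413/33957 ≈ 1.1807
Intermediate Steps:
g(B) = -3 - 4*B (g(B) = -3 + (0 - (B + B)*2) = -3 + (0 - 2*B*2) = -3 + (0 - 4*B) = -3 - 4*B)
l(d, S) = √(S² + d²)
G(t, z) = √(169 + t²) - z (G(t, z) = √((-3 - 4*(-4))² + t²) - z = √((-3 + 16)² + t²) - z = √(13² + t²) - z = √(169 + t²) - z)
(G(-162, 47) - 40209)/(-48143 + 14186) = ((√(169 + (-162)²) - 1*47) - 40209)/(-48143 + 14186) = ((√(169 + 26244) - 47) - 40209)/(-33957) = ((√26413 - 47) - 40209)*(-1/33957) = ((-47 + √26413) - 40209)*(-1/33957) = (-40256 + √26413)*(-1/33957) = 40256/33957 - √26413/33957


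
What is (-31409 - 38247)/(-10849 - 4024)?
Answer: 69656/14873 ≈ 4.6834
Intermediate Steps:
(-31409 - 38247)/(-10849 - 4024) = -69656/(-14873) = -69656*(-1/14873) = 69656/14873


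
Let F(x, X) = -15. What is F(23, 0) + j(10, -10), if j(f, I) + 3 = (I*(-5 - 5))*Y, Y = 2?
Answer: 182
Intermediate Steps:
j(f, I) = -3 - 20*I (j(f, I) = -3 + (I*(-5 - 5))*2 = -3 + (I*(-10))*2 = -3 - 10*I*2 = -3 - 20*I)
F(23, 0) + j(10, -10) = -15 + (-3 - 20*(-10)) = -15 + (-3 + 200) = -15 + 197 = 182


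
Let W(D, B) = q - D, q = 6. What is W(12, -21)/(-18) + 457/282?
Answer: 551/282 ≈ 1.9539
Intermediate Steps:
W(D, B) = 6 - D
W(12, -21)/(-18) + 457/282 = (6 - 1*12)/(-18) + 457/282 = (6 - 12)*(-1/18) + 457*(1/282) = -6*(-1/18) + 457/282 = 1/3 + 457/282 = 551/282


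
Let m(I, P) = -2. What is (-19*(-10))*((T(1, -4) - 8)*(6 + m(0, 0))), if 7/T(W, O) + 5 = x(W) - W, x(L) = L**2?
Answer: -7144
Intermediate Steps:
T(W, O) = 7/(-5 + W**2 - W) (T(W, O) = 7/(-5 + (W**2 - W)) = 7/(-5 + W**2 - W))
(-19*(-10))*((T(1, -4) - 8)*(6 + m(0, 0))) = (-19*(-10))*((7/(-5 + 1**2 - 1*1) - 8)*(6 - 2)) = 190*((7/(-5 + 1 - 1) - 8)*4) = 190*((7/(-5) - 8)*4) = 190*((7*(-1/5) - 8)*4) = 190*((-7/5 - 8)*4) = 190*(-47/5*4) = 190*(-188/5) = -7144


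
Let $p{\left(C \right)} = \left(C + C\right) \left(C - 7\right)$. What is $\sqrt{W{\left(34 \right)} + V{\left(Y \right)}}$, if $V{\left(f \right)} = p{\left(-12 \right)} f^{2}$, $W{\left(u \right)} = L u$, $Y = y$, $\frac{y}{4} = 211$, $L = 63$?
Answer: $\sqrt{324827358} \approx 18023.0$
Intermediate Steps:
$p{\left(C \right)} = 2 C \left(-7 + C\right)$
$y = 844$ ($y = 4 \cdot 211 = 844$)
$Y = 844$
$W{\left(u \right)} = 63 u$
$V{\left(f \right)} = 456 f^{2}$ ($V{\left(f \right)} = 2 \left(-12\right) \left(-7 - 12\right) f^{2} = 2 \left(-12\right) \left(-19\right) f^{2} = 456 f^{2}$)
$\sqrt{W{\left(34 \right)} + V{\left(Y \right)}} = \sqrt{63 \cdot 34 + 456 \cdot 844^{2}} = \sqrt{2142 + 456 \cdot 712336} = \sqrt{2142 + 324825216} = \sqrt{324827358}$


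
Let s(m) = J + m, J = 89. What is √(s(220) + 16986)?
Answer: √17295 ≈ 131.51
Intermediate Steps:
s(m) = 89 + m
√(s(220) + 16986) = √((89 + 220) + 16986) = √(309 + 16986) = √17295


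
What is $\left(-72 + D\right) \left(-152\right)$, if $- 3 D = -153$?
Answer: $3192$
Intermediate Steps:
$D = 51$ ($D = \left(- \frac{1}{3}\right) \left(-153\right) = 51$)
$\left(-72 + D\right) \left(-152\right) = \left(-72 + 51\right) \left(-152\right) = \left(-21\right) \left(-152\right) = 3192$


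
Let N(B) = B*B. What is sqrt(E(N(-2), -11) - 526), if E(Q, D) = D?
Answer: I*sqrt(537) ≈ 23.173*I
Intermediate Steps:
N(B) = B**2
sqrt(E(N(-2), -11) - 526) = sqrt(-11 - 526) = sqrt(-537) = I*sqrt(537)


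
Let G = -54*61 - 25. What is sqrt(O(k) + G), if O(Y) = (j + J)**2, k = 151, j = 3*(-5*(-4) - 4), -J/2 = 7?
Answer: I*sqrt(2163) ≈ 46.508*I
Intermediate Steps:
J = -14 (J = -2*7 = -14)
j = 48 (j = 3*(20 - 4) = 3*16 = 48)
O(Y) = 1156 (O(Y) = (48 - 14)**2 = 34**2 = 1156)
G = -3319 (G = -3294 - 25 = -3319)
sqrt(O(k) + G) = sqrt(1156 - 3319) = sqrt(-2163) = I*sqrt(2163)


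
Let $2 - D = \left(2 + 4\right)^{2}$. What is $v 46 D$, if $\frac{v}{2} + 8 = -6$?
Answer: $43792$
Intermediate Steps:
$v = -28$ ($v = -16 + 2 \left(-6\right) = -16 - 12 = -28$)
$D = -34$ ($D = 2 - \left(2 + 4\right)^{2} = 2 - 6^{2} = 2 - 36 = -34$)
$v 46 D = \left(-28\right) 46 \left(-34\right) = \left(-1288\right) \left(-34\right) = 43792$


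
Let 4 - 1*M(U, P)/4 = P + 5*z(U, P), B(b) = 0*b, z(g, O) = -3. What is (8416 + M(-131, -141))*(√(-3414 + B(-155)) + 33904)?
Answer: 307034624 + 9056*I*√3414 ≈ 3.0703e+8 + 5.2914e+5*I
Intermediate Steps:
B(b) = 0
M(U, P) = 76 - 4*P (M(U, P) = 16 - 4*(P + 5*(-3)) = 16 - 4*(P - 15) = 16 - 4*(-15 + P) = 16 + (60 - 4*P) = 76 - 4*P)
(8416 + M(-131, -141))*(√(-3414 + B(-155)) + 33904) = (8416 + (76 - 4*(-141)))*(√(-3414 + 0) + 33904) = (8416 + (76 + 564))*(√(-3414) + 33904) = (8416 + 640)*(I*√3414 + 33904) = 9056*(33904 + I*√3414) = 307034624 + 9056*I*√3414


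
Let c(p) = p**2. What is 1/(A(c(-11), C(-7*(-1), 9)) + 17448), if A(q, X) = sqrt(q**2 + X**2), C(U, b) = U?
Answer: 8724/152209007 - sqrt(14690)/304418014 ≈ 5.6918e-5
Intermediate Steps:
A(q, X) = sqrt(X**2 + q**2)
1/(A(c(-11), C(-7*(-1), 9)) + 17448) = 1/(sqrt((-7*(-1))**2 + ((-11)**2)**2) + 17448) = 1/(sqrt(7**2 + 121**2) + 17448) = 1/(sqrt(49 + 14641) + 17448) = 1/(sqrt(14690) + 17448) = 1/(17448 + sqrt(14690))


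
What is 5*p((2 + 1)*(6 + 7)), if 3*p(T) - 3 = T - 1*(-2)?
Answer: 220/3 ≈ 73.333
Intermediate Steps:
p(T) = 5/3 + T/3 (p(T) = 1 + (T - 1*(-2))/3 = 1 + (T + 2)/3 = 1 + (2 + T)/3 = 1 + (2/3 + T/3) = 5/3 + T/3)
5*p((2 + 1)*(6 + 7)) = 5*(5/3 + ((2 + 1)*(6 + 7))/3) = 5*(5/3 + (3*13)/3) = 5*(5/3 + (1/3)*39) = 5*(5/3 + 13) = 5*(44/3) = 220/3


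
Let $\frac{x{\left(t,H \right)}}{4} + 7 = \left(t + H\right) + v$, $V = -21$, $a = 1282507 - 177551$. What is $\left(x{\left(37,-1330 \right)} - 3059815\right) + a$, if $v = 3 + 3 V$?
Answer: $-1960299$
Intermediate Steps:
$a = 1104956$ ($a = 1282507 - 177551 = 1104956$)
$v = -60$ ($v = 3 + 3 \left(-21\right) = 3 - 63 = -60$)
$x{\left(t,H \right)} = -268 + 4 H + 4 t$ ($x{\left(t,H \right)} = -28 + 4 \left(\left(t + H\right) - 60\right) = -28 + 4 \left(\left(H + t\right) - 60\right) = -28 + 4 \left(-60 + H + t\right) = -28 + \left(-240 + 4 H + 4 t\right) = -268 + 4 H + 4 t$)
$\left(x{\left(37,-1330 \right)} - 3059815\right) + a = \left(\left(-268 + 4 \left(-1330\right) + 4 \cdot 37\right) - 3059815\right) + 1104956 = \left(\left(-268 - 5320 + 148\right) - 3059815\right) + 1104956 = \left(-5440 - 3059815\right) + 1104956 = -3065255 + 1104956 = -1960299$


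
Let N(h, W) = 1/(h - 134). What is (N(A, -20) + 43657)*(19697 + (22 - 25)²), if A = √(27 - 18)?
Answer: 112699914596/131 ≈ 8.6030e+8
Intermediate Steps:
A = 3 (A = √9 = 3)
N(h, W) = 1/(-134 + h)
(N(A, -20) + 43657)*(19697 + (22 - 25)²) = (1/(-134 + 3) + 43657)*(19697 + (22 - 25)²) = (1/(-131) + 43657)*(19697 + (-3)²) = (-1/131 + 43657)*(19697 + 9) = (5719066/131)*19706 = 112699914596/131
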